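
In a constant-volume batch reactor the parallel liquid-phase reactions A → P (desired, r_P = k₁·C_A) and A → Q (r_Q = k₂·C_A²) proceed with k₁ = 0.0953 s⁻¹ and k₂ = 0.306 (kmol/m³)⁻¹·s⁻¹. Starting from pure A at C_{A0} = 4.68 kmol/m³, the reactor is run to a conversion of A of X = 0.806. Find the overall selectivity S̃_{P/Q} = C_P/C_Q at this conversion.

C_A = C_{A0}(1−X) = 0.9079 kmol/m³.
Along a PFR/batch, dC_P/dC_A = −r_P/(r_P+r_Q) = −k₁/(k₁+k₂·C_A).
Integrating from C_{A0} to C_A: C_P = (0.0953/0.306)·ln[(0.0953+0.306·4.68)/(0.0953+0.306·0.908)] = 0.3114·ln(1.527/0.3731) = 0.4389 kmol/m³.
C_Q = (C_{A0}−C_A)−C_P = 3.333 kmol/m³; S̃_{P/Q} = 0.4389/3.333 = 0.132.

0.132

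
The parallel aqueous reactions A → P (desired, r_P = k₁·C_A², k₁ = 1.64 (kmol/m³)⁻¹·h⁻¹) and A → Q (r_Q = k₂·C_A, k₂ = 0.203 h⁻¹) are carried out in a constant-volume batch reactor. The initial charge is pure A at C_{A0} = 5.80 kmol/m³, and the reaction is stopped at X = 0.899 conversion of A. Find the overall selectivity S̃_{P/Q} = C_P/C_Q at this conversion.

18.9

C_A = C_{A0}(1−X) = 0.5858 kmol/m³.
Along a PFR/batch, dC_Q/dC_A = −r_Q/(r_P+r_Q) = −k₂/(k₂+k₁·C_A).
Integrating from C_{A0} to C_A: C_Q = (0.203/1.64)·ln[(0.203+1.64·5.80)/(0.203+1.64·0.586)] = 0.1238·ln(9.715/1.164) = 0.2627 kmol/m³.
Then C_P = (C_{A0}−C_A) − C_Q = 5.214 − 0.2627 = 4.952 kmol/m³.
S̃_{P/Q} = C_P/C_Q = 4.952/0.2627 = 18.9.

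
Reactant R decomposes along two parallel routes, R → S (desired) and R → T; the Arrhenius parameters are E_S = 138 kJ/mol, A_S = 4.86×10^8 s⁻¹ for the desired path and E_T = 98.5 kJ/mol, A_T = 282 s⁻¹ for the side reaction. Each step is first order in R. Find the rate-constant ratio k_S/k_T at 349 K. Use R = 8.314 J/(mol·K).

2.11

Since both paths have the same order in R, the concentration cancels and S_{S/T} = k_S/k_T = (A_S/A_T)·exp[(E_T−E_S)/(RT)].
(E_T−E_S)/(RT) = (98.5−138)×10³/(8.314×349) = -39500/2902 = -13.61.
k_S/k_T = (4.86×10^8/282)·exp(-13.61) = 1.723×10^6 × 1.224×10^-6 = 2.11.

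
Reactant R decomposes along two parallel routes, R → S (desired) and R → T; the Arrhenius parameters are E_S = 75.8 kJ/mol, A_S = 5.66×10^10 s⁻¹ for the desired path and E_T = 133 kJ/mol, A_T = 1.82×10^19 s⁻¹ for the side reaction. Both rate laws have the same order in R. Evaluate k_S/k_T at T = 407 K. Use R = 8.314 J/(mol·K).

k_S/k_T = (A_S/A_T)·exp[−(E_S−E_T)/(RT)] = (A_S/A_T)·exp[(E_T−E_S)/(RT)].
(E_T−E_S)/(RT) = (133−75.8)×10³/(8.314×407) = 57200/3384 = 16.90.
k_S/k_T = (5.66×10^10/1.82×10^19)·exp(16.90) = 3.110×10^-9 × 2.195×10^7 = 0.0682.

0.0682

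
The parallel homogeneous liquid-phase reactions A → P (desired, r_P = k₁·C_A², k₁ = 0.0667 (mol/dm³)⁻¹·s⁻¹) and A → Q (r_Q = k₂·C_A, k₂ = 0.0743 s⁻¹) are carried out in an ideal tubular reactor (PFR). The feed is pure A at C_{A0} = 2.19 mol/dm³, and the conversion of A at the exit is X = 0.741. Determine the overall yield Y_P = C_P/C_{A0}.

0.397

C_A = C_{A0}(1−X) = 0.5672 mol/dm³.
Along a PFR/batch, dC_Q/dC_A = −r_Q/(r_P+r_Q) = −k₂/(k₂+k₁·C_A).
Integrating from C_{A0} to C_A: C_Q = (0.0743/0.0667)·ln[(0.0743+0.0667·2.19)/(0.0743+0.0667·0.567)] = 1.114·ln(0.2204/0.1121) = 0.7526 mol/dm³.
Then C_P = (C_{A0}−C_A) − C_Q = 1.623 − 0.7526 = 0.8702 mol/dm³.
Y_P = C_P/C_{A0} = 0.8702/2.19 = 0.397.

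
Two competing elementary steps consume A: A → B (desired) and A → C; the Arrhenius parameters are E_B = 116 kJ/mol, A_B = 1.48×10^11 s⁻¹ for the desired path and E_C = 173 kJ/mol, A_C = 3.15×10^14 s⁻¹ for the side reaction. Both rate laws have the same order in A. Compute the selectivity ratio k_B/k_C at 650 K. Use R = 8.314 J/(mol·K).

17.9

Since both paths have the same order in A, the concentration cancels and S_{B/C} = k_B/k_C = (A_B/A_C)·exp[(E_C−E_B)/(RT)].
(E_C−E_B)/(RT) = (173−116)×10³/(8.314×650) = 57000/5404 = 10.55.
k_B/k_C = (1.48×10^11/3.15×10^14)·exp(10.55) = 4.698×10^-4 × 38084 = 17.9.
Since E_B < E_C, lowering the temperature improves selectivity toward B.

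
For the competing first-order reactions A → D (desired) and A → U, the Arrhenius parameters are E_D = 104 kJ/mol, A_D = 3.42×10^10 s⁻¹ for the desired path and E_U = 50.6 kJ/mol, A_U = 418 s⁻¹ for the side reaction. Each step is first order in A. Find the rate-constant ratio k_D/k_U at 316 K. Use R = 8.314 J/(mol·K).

k_D/k_U = (A_D/A_U)·exp[−(E_D−E_U)/(RT)] = (A_D/A_U)·exp[(E_U−E_D)/(RT)].
(E_U−E_D)/(RT) = (50.6−104)×10³/(8.314×316) = -53400/2627 = -20.33.
k_D/k_U = (3.42×10^10/418)·exp(-20.33) = 8.182×10^7 × 1.488×10^-9 = 0.122.
Since E_D > E_U, raising the temperature improves selectivity toward D.

0.122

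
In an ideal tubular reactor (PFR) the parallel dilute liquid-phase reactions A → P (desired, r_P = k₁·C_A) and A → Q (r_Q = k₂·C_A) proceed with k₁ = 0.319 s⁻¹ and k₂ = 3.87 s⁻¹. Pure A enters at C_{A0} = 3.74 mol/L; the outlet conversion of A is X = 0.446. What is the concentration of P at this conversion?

C_A = C_{A0}(1−X) = 2.072 mol/L.
Both paths are first order in A, so the instantaneous fraction to P is constant: dC_P/d(−C_A) = k₁/(k₁+k₂) = 0.07615.
C_P = 0.07615·(C_{A0}−C_A) = 0.07615×1.668 = 0.127 mol/L.

0.127 mol/L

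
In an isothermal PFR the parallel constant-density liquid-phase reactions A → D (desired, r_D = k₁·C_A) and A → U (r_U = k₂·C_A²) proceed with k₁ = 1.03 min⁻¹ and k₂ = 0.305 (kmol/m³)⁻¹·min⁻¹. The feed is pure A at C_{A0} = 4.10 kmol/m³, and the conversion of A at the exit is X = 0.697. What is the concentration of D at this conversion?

C_A = C_{A0}(1−X) = 1.242 kmol/m³.
Along a PFR/batch, dC_D/dC_A = −r_D/(r_D+r_U) = −k₁/(k₁+k₂·C_A).
Integrating from C_{A0} to C_A: C_D = (1.03/0.305)·ln[(1.03+0.305·4.10)/(1.03+0.305·1.24)] = 3.377·ln(2.280/1.409) = 1.626 kmol/m³.

1.63 kmol/m³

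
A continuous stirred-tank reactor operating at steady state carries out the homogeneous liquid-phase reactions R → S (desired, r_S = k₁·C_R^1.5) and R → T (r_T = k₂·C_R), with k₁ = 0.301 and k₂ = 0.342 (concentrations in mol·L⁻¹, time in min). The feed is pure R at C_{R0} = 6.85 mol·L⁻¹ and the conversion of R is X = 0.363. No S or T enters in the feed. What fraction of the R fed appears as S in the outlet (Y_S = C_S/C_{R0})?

0.235

Exit C_R = C_{R0}(1−X) = 6.85×0.637 = 4.363 mol·L⁻¹.
A CSTR operates uniformly at the exit composition, giving r_S = 2.744 and r_T = 1.492 (each k·C_R^n at C_R = 4.363).
Fraction of consumed R going to S: r_S/(r_S+r_T) = 0.6477.
C_S = 0.6477·C_{R0}·X = 0.6477×6.85×0.363 = 1.61 mol·L⁻¹; Y_S = C_S/C_{R0} = 0.235.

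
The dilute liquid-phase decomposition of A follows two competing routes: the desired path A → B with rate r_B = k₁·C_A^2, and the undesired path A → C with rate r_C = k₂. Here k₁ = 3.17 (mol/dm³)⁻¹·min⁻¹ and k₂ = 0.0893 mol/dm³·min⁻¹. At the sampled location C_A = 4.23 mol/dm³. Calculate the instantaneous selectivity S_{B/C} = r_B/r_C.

635

S_{B/C} = r_B/r_C = (k₁·C_A^2)/(k₂) = (k₁/k₂)·C_A^2.
= (3.17×4.230^2) / (0.0893) = 56.72/0.08930 = 635.
Since the desired path is higher order in A, keeping C_A high (PFR or concentrated feed) favours B.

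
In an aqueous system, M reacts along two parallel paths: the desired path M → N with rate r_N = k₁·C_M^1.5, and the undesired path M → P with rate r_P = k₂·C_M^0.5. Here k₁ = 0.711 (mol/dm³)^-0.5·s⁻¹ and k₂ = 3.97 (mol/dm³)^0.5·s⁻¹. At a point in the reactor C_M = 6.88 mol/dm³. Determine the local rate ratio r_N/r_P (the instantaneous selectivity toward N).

S_{N/P} = r_N/r_P = (k₁·C_M^1.5)/(k₂·C_M^0.5) = (k₁/k₂)·C_M.
= (0.711×6.880^1.5) / (3.97×6.880^0.5) = 12.83/10.41 = 1.23.
Since the desired path is higher order in M, keeping C_M high (PFR or concentrated feed) favours N.

1.23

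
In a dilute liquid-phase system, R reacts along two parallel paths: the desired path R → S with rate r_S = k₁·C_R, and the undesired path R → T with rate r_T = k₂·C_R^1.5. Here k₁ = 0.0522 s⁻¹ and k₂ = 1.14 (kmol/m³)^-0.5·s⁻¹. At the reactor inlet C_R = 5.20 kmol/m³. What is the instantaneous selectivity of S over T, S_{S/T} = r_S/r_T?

0.0201

S_{S/T} = r_S/r_T = (k₁·C_R)/(k₂·C_R^1.5) = (k₁/k₂)·C_R^-0.5.
= (0.0522×5.200) / (1.14×5.200^1.5) = 0.2714/13.52 = 0.0201.
The undesired path is higher order in R, so low C_R (CSTR or dilute feed) favours S.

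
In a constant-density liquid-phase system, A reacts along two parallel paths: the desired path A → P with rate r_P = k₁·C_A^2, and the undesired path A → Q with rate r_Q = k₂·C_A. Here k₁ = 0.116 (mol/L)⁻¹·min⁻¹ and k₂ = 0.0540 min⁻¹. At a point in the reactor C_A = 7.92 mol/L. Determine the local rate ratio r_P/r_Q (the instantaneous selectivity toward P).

17.0

S_{P/Q} = r_P/r_Q = (k₁·C_A^2)/(k₂·C_A) = (k₁/k₂)·C_A.
= (0.116×7.920^2) / (0.0540×7.920) = 7.276/0.4277 = 17.0.
Since the desired path is higher order in A, keeping C_A high (PFR or concentrated feed) favours P.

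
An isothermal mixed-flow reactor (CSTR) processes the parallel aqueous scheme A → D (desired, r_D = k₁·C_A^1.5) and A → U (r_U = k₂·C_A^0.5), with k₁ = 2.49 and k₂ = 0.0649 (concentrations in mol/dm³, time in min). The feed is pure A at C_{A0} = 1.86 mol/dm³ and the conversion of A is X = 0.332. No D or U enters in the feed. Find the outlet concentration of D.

Exit C_A = C_{A0}(1−X) = 1.86×0.668 = 1.242 mol/dm³.
A CSTR operates uniformly at the exit composition, giving r_D = 3.449 and r_U = 0.07234 (each k·C_A^n at C_A = 1.242).
Fraction of consumed A going to D: r_D/(r_D+r_U) = 0.9795.
C_D = 0.9795·C_{A0}·X = 0.9795×1.86×0.332 = 0.605 mol/dm³.

0.605 mol/dm³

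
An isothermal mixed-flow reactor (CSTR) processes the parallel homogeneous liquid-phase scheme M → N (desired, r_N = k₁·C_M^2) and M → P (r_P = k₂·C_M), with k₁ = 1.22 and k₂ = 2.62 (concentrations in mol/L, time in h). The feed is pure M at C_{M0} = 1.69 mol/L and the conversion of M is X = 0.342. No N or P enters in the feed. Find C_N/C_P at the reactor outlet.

0.518

Exit C_M = C_{M0}(1−X) = 1.69×0.658 = 1.112 mol/L.
In a CSTR the entire volume is at exit conditions, so r_N = 1.22×1.112^2 = 1.509 and r_P = 2.62×1.112 = 2.913.
Overall selectivity = C_N/C_P = r_Nτ/(r_Pτ) = r_N/r_P = 0.518.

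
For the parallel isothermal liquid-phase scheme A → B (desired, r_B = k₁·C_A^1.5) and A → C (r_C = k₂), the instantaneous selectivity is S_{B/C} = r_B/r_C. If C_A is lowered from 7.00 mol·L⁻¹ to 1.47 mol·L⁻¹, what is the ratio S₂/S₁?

S_{B/C} = (k₁/k₂)·C_A^1.5, so S₂/S₁ = (C_{A,2}/C_{A,1})^1.5.
= (1.47/7.00)^1.5 = (0.2100)^1.5 = 0.0962.

0.0962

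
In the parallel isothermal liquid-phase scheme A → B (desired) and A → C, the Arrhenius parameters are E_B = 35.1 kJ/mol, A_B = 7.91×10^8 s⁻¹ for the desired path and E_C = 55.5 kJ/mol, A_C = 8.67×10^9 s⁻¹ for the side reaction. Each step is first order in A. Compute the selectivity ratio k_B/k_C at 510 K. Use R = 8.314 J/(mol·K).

k_B/k_C = (A_B/A_C)·exp[−(E_B−E_C)/(RT)] = (A_B/A_C)·exp[(E_C−E_B)/(RT)].
(E_C−E_B)/(RT) = (55.5−35.1)×10³/(8.314×510) = 20400/4240 = 4.811.
k_B/k_C = (7.91×10^8/8.67×10^9)·exp(4.811) = 0.09123 × 122.9 = 11.2.

11.2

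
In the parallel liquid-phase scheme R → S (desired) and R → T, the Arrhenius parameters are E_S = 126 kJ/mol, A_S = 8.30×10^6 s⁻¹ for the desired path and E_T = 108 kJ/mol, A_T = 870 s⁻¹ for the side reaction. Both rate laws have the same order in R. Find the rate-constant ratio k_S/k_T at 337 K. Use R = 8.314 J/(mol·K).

15.5

k_S/k_T = (A_S/A_T)·exp[−(E_S−E_T)/(RT)] = (A_S/A_T)·exp[(E_T−E_S)/(RT)].
(E_T−E_S)/(RT) = (108−126)×10³/(8.314×337) = -18000/2802 = -6.424.
k_S/k_T = (8.30×10^6/870)·exp(-6.424) = 9540 × 0.001622 = 15.5.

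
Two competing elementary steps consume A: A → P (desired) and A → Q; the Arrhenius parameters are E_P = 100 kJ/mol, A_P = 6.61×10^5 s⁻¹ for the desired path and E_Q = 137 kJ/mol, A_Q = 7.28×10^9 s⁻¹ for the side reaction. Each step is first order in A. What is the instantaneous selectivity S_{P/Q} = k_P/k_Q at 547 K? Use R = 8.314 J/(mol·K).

With equal orders, S_{P/Q} = k_P/k_Q = (A_P/A_Q)·exp[(E_Q−E_P)/(RT)].
(E_Q−E_P)/(RT) = (137−100)×10³/(8.314×547) = 37000/4548 = 8.136.
k_P/k_Q = (6.61×10^5/7.28×10^9)·exp(8.136) = 9.080×10^-5 × 3415 = 0.310.
Since E_P < E_Q, lowering the temperature improves selectivity toward P.

0.310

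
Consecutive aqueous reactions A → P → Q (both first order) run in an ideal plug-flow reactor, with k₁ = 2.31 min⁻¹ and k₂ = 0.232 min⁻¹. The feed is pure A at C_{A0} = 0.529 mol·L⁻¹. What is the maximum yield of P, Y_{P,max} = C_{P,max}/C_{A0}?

At the optimum, C_{P,max}/C_{A0} = (k₁/k₂)^[k₂/(k₂−k₁)].
= (2.31/0.232)^(0.232/(0.232−2.31)) = (9.957)^(-0.1116) = 0.7737.

0.774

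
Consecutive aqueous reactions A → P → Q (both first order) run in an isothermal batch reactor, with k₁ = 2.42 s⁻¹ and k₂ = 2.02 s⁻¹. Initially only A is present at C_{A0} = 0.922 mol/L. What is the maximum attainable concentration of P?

For a first-order series the maximum intermediate yield is C_{P,max}/C_{A0} = (k₁/k₂)^[k₂/(k₂−k₁)].
= (2.42/2.02)^(2.02/(2.02−2.42)) = (1.198)^(-5.050) = 0.4016.
C_{P,max} = 0.4016×0.922 = 0.370 mol/L.

0.370 mol/L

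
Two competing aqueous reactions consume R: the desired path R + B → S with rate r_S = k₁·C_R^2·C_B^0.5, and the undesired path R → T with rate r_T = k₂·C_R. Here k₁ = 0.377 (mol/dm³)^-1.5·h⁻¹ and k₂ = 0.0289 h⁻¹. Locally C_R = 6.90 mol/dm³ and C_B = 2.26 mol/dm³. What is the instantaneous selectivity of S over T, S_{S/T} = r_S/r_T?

S_{S/T} = r_S/r_T = (k₁·C_R^2·C_B^0.5)/(k₂·C_R) = (k₁/k₂)·C_R·C_B^0.5.
= (0.377×6.900^2×2.260^0.5) / (0.0289×6.900) = 26.98/0.1994 = 135.
Since the desired path is higher order in R, keeping C_R high (PFR or concentrated feed) favours S.

135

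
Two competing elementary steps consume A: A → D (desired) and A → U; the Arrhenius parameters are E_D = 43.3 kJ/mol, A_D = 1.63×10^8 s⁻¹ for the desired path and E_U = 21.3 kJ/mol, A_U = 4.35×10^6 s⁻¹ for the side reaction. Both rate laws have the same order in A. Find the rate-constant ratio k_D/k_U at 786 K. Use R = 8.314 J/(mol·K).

1.29

k_D/k_U = (A_D/A_U)·exp[−(E_D−E_U)/(RT)] = (A_D/A_U)·exp[(E_U−E_D)/(RT)].
(E_U−E_D)/(RT) = (21.3−43.3)×10³/(8.314×786) = -22000/6535 = -3.367.
k_D/k_U = (1.63×10^8/4.35×10^6)·exp(-3.367) = 37.47 × 0.03451 = 1.29.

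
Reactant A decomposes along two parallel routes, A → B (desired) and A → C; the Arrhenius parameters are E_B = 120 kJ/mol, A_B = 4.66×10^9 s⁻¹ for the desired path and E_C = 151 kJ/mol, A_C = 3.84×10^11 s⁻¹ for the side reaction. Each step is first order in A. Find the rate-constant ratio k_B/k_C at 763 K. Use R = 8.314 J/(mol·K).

1.61

Since both paths have the same order in A, the concentration cancels and S_{B/C} = k_B/k_C = (A_B/A_C)·exp[(E_C−E_B)/(RT)].
(E_C−E_B)/(RT) = (151−120)×10³/(8.314×763) = 31000/6344 = 4.887.
k_B/k_C = (4.66×10^9/3.84×10^11)·exp(4.887) = 0.01214 × 132.5 = 1.61.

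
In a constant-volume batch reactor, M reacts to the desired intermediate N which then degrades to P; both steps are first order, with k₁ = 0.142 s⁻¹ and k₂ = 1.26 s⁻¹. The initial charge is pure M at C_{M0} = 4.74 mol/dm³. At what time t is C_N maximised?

1.95 s

The intermediate peaks when r₁ = r₂, i.e. k₁e^(−k₁t) = k₂e^(−k₂t), giving t_opt = ln(k₂/k₁)/(k₂−k₁).
= ln(1.26/0.142)/(1.26−0.142) = ln(8.873)/1.118 = 2.183/1.118 = 1.95 s.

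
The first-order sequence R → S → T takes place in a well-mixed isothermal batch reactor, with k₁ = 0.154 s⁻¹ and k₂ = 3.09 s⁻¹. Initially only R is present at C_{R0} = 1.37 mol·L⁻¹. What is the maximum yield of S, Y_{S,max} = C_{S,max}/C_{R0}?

Evaluating C_S at t_opt = ln(k₂/k₁)/(k₂−k₁) gives C_{S,max}/C_{R0} = (k₁/k₂)^[k₂/(k₂−k₁)].
= (0.154/3.09)^(3.09/(3.09−0.154)) = (0.04984)^(1.052) = 0.04258.

0.0426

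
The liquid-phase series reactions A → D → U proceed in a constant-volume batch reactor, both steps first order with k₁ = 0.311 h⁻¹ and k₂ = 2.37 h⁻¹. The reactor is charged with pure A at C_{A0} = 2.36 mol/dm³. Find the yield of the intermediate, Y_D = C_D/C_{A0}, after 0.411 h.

0.0759

Solving the coupled first-order balances gives C_D(t) = [k₁/(k₂−k₁)]·C_{A0}·(e^(−k₁t) − e^(−k₂t)).
e^(−k₁t) = e^(−0.311×0.411) = e^(−0.1278) = 0.8800; e^(−k₂t) = e^(−0.9741) = 0.3775.
C_D = 0.311×2.36/(2.37−0.311) × (0.8800−0.3775) = 0.3565×0.5025 = 0.1791 mol/dm³.
Y_D = C_D/C_{A0} = 0.1791/2.36 = 0.0759.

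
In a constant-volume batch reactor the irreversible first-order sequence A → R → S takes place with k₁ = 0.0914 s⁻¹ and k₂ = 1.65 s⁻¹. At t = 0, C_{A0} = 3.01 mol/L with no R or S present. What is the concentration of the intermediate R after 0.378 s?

0.0759 mol/L

The intermediate concentration in a first-order A→B→C sequence is C_R = k₁C_{A0}(e^(−k₁t) − e^(−k₂t))/(k₂−k₁).
e^(−k₁t) = e^(−0.0914×0.378) = e^(−0.03455) = 0.9660; e^(−k₂t) = e^(−0.6237) = 0.5360.
C_R = 0.0914×3.01/(1.65−0.0914) × (0.9660−0.5360) = 0.1765×0.4301 = 0.07592 mol/L.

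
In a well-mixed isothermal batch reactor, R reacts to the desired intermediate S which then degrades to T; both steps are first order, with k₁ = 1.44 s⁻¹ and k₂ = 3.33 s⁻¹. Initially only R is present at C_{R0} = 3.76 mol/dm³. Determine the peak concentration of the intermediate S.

0.858 mol/dm³

Evaluating C_S at t_opt = ln(k₂/k₁)/(k₂−k₁) gives C_{S,max}/C_{R0} = (k₁/k₂)^[k₂/(k₂−k₁)].
= (1.44/3.33)^(3.33/(3.33−1.44)) = (0.4324)^(1.762) = 0.2283.
C_{S,max} = 0.2283×3.76 = 0.858 mol/dm³.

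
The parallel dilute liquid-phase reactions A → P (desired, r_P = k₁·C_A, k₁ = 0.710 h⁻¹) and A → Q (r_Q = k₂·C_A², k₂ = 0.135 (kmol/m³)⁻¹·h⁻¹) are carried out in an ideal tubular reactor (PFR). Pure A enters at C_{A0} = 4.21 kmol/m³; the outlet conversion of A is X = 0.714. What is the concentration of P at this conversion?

2.01 kmol/m³

C_A = C_{A0}(1−X) = 1.204 kmol/m³.
Along a PFR/batch, dC_P/dC_A = −r_P/(r_P+r_Q) = −k₁/(k₁+k₂·C_A).
Integrating from C_{A0} to C_A: C_P = (0.710/0.135)·ln[(0.710+0.135·4.21)/(0.710+0.135·1.20)] = 5.259·ln(1.278/0.8725) = 2.009 kmol/m³.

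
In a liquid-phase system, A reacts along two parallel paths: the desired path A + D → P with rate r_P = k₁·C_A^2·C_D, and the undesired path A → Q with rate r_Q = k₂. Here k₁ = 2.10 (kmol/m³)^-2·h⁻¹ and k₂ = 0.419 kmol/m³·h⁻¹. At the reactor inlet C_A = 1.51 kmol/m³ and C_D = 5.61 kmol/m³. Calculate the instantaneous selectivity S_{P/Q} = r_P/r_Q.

S_{P/Q} = r_P/r_Q = (k₁·C_A^2·C_D)/(k₂) = (k₁/k₂)·C_A^2·C_D.
= (2.10×1.510^2×5.610) / (0.419) = 26.86/0.4190 = 64.1.
Since the desired path is higher order in A, keeping C_A high (PFR or concentrated feed) favours P.

64.1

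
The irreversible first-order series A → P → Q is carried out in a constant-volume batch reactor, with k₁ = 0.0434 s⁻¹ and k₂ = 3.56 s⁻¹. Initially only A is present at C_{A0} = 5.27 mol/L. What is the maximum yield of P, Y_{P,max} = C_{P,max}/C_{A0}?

0.0115

At the optimum, C_{P,max}/C_{A0} = (k₁/k₂)^[k₂/(k₂−k₁)].
= (0.0434/3.56)^(3.56/(3.56−0.0434)) = (0.01219)^(1.012) = 0.01155.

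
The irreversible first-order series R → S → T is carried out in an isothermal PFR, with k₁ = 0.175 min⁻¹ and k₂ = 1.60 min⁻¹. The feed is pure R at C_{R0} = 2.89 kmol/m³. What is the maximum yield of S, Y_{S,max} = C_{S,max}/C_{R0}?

0.0833

Evaluating C_S at τ_opt = ln(k₂/k₁)/(k₂−k₁) gives C_{S,max}/C_{R0} = (k₁/k₂)^[k₂/(k₂−k₁)].
= (0.175/1.60)^(1.60/(1.60−0.175)) = (0.1094)^(1.123) = 0.08335.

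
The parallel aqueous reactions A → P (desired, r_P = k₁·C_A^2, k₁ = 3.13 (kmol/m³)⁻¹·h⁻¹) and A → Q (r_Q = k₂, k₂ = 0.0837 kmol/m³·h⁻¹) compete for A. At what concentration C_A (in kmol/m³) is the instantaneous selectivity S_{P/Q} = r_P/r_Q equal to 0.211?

0.0751 kmol/m³

S_{P/Q} = (k₁/k₂)·C_A^2 ⇒ C_A = (S·k₂/k₁)^(0.5).
= (0.211×0.0837/3.13)^(0.5) = (0.005642)^(0.5) = 0.0751 kmol/m³.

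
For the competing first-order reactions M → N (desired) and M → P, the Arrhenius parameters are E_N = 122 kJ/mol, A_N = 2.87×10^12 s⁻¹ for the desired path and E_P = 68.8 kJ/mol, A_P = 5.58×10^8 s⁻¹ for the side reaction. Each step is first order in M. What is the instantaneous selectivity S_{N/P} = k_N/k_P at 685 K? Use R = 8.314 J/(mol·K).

0.451

k_N/k_P = (A_N/A_P)·exp[−(E_N−E_P)/(RT)] = (A_N/A_P)·exp[(E_P−E_N)/(RT)].
(E_P−E_N)/(RT) = (68.8−122)×10³/(8.314×685) = -53200/5695 = -9.341.
k_N/k_P = (2.87×10^12/5.58×10^8)·exp(-9.341) = 5143 × 8.772×10^-5 = 0.451.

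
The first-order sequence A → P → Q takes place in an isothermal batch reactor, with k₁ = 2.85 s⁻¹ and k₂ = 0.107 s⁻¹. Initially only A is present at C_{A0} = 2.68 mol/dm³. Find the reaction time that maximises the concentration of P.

The intermediate peaks when r₁ = r₂, i.e. k₁e^(−k₁t) = k₂e^(−k₂t), giving t_opt = ln(k₂/k₁)/(k₂−k₁).
= ln(0.107/2.85)/(0.107−2.85) = ln(0.03754)/-2.743 = -3.282/-2.743 = 1.20 s.

1.20 s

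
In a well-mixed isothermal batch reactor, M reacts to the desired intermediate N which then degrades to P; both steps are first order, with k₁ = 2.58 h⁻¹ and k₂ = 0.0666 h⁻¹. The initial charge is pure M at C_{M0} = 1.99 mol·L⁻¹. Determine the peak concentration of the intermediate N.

At the optimum, C_{N,max}/C_{M0} = (k₁/k₂)^[k₂/(k₂−k₁)].
= (2.58/0.0666)^(0.0666/(0.0666−2.58)) = (38.74)^(-0.02650) = 0.9076.
C_{N,max} = 0.9076×1.99 = 1.81 mol·L⁻¹.

1.81 mol·L⁻¹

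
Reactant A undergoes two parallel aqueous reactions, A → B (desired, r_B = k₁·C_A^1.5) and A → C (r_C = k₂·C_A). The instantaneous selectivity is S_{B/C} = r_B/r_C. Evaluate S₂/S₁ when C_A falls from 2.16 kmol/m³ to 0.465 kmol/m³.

0.464

S_{B/C} = (k₁/k₂)·C_A^0.5, so S₂/S₁ = (C_{A,2}/C_{A,1})^0.5.
= (0.465/2.16)^0.5 = (0.2153)^0.5 = 0.464.
Selectivity toward B falls as C_A falls — high-concentration operation is favoured.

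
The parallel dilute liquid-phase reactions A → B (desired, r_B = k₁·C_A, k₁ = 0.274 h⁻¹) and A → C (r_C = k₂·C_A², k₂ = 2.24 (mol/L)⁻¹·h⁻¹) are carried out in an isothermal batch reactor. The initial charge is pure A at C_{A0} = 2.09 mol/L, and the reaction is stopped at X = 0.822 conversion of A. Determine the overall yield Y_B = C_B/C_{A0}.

0.0877

C_A = C_{A0}(1−X) = 0.3720 mol/L.
Along a PFR/batch, dC_B/dC_A = −r_B/(r_B+r_C) = −k₁/(k₁+k₂·C_A).
Integrating from C_{A0} to C_A: C_B = (0.274/2.24)·ln[(0.274+2.24·2.09)/(0.274+2.24·0.372)] = 0.1223·ln(4.956/1.107) = 0.1833 mol/L.
Y_B = C_B/C_{A0} = 0.1833/2.09 = 0.0877.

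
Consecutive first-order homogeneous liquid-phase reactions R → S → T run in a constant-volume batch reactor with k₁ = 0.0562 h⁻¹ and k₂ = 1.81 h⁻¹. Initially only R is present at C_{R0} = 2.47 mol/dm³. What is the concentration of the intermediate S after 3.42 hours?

The intermediate concentration in a first-order A→B→C sequence is C_S = k₁C_{R0}(e^(−k₁t) − e^(−k₂t))/(k₂−k₁).
e^(−k₁t) = e^(−0.0562×3.42) = e^(−0.1922) = 0.8251; e^(−k₂t) = e^(−6.190) = 0.002049.
C_S = 0.0562×2.47/(1.81−0.0562) × (0.8251−0.002049) = 0.07915×0.8231 = 0.06515 mol/dm³.

0.0651 mol/dm³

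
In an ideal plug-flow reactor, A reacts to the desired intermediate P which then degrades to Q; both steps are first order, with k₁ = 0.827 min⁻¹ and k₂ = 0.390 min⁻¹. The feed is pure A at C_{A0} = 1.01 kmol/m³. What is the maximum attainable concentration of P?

At the optimum, C_{P,max}/C_{A0} = (k₁/k₂)^[k₂/(k₂−k₁)].
= (0.827/0.390)^(0.390/(0.390−0.827)) = (2.121)^(-0.8924) = 0.5113.
C_{P,max} = 0.5113×1.01 = 0.516 kmol/m³.

0.516 kmol/m³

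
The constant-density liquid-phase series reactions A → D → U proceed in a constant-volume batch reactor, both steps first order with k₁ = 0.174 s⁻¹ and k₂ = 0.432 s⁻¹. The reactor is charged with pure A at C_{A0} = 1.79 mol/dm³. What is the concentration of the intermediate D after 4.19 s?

The intermediate concentration in a first-order A→B→C sequence is C_D = k₁C_{A0}(e^(−k₁t) − e^(−k₂t))/(k₂−k₁).
e^(−k₁t) = e^(−0.174×4.19) = e^(−0.7291) = 0.4824; e^(−k₂t) = e^(−1.810) = 0.1636.
C_D = 0.174×1.79/(0.432−0.174) × (0.4824−0.1636) = 1.207×0.3187 = 0.3848 mol/dm³.

0.385 mol/dm³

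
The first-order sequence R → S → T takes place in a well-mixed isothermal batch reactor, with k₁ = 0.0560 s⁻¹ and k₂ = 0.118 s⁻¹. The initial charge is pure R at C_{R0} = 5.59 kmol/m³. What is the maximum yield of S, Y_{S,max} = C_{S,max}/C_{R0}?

At the optimum, C_{S,max}/C_{R0} = (k₁/k₂)^[k₂/(k₂−k₁)].
= (0.0560/0.118)^(0.118/(0.118−0.0560)) = (0.4746)^(1.903) = 0.2421.

0.242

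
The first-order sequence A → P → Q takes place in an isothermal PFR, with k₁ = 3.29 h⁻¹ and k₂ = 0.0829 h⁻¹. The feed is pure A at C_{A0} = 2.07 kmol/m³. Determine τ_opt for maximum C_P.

For first-order series the maximum of C_P occurs at τ_opt = ln(k₂/k₁)/(k₂−k₁).
= ln(0.0829/3.29)/(0.0829−3.29) = ln(0.02520)/-3.207 = -3.681/-3.207 = 1.15 h.

1.15 h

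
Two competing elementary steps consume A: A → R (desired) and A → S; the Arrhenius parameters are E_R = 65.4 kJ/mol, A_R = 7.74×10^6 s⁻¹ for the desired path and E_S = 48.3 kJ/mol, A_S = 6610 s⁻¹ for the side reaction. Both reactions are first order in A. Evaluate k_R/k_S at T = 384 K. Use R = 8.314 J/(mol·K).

5.53

Since both paths have the same order in A, the concentration cancels and S_{R/S} = k_R/k_S = (A_R/A_S)·exp[(E_S−E_R)/(RT)].
(E_S−E_R)/(RT) = (48.3−65.4)×10³/(8.314×384) = -17100/3193 = -5.356.
k_R/k_S = (7.74×10^6/6610)·exp(-5.356) = 1171 × 0.004719 = 5.53.
Since E_R > E_S, raising the temperature improves selectivity toward R.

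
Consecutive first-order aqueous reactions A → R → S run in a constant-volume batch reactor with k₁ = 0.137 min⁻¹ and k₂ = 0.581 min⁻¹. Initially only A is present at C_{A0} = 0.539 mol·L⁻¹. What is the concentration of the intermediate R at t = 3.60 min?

0.0810 mol·L⁻¹

For first-order series with pure A initially, C_R(t) = k₁C_{A0}/(k₂−k₁)·(e^(−k₁t) − e^(−k₂t)).
e^(−k₁t) = e^(−0.137×3.60) = e^(−0.4932) = 0.6107; e^(−k₂t) = e^(−2.092) = 0.1235.
C_R = 0.137×0.539/(0.581−0.137) × (0.6107−0.1235) = 0.1663×0.4872 = 0.08102 mol·L⁻¹.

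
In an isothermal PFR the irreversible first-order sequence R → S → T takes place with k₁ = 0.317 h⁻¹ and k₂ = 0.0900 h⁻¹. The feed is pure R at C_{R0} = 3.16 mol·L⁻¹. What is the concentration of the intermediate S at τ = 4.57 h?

1.89 mol·L⁻¹

For first-order series with pure R initially, C_S(τ) = k₁C_{R0}/(k₂−k₁)·(e^(−k₁τ) − e^(−k₂τ)).
e^(−k₁τ) = e^(−0.317×4.57) = e^(−1.449) = 0.2349; e^(−k₂τ) = e^(−0.4113) = 0.6628.
C_S = 0.317×3.16/(0.0900−0.317) × (0.2349−0.6628) = (-4.413)×(-0.4279) = 1.888 mol·L⁻¹.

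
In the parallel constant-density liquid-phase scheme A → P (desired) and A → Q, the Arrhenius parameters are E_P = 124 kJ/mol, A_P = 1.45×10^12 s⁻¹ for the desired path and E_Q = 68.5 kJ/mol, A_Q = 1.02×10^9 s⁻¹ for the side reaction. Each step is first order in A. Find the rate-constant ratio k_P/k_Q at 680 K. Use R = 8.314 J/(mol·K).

k_P/k_Q = (A_P/A_Q)·exp[−(E_P−E_Q)/(RT)] = (A_P/A_Q)·exp[(E_Q−E_P)/(RT)].
(E_Q−E_P)/(RT) = (68.5−124)×10³/(8.314×680) = -55500/5654 = -9.817.
k_P/k_Q = (1.45×10^12/1.02×10^9)·exp(-9.817) = 1422 × 5.452×10^-5 = 0.0775.

0.0775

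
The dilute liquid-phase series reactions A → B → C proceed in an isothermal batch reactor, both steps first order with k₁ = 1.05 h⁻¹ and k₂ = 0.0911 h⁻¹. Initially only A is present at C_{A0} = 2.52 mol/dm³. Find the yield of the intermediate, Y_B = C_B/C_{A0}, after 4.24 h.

0.731

The intermediate concentration in a first-order A→B→C sequence is C_B = k₁C_{A0}(e^(−k₁t) − e^(−k₂t))/(k₂−k₁).
e^(−k₁t) = e^(−1.05×4.24) = e^(−4.452) = 0.01166; e^(−k₂t) = e^(−0.3863) = 0.6796.
C_B = 1.05×2.52/(0.0911−1.05) × (0.01166−0.6796) = (-2.759)×(-0.6679) = 1.843 mol/dm³.
Y_B = C_B/C_{A0} = 1.843/2.52 = 0.731.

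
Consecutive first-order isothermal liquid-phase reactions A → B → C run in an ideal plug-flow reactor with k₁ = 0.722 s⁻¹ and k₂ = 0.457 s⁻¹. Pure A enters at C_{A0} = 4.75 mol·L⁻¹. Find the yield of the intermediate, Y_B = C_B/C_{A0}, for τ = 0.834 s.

0.369

The intermediate concentration in a first-order A→B→C sequence is C_B = k₁C_{A0}(e^(−k₁τ) − e^(−k₂τ))/(k₂−k₁).
e^(−k₁τ) = e^(−0.722×0.834) = e^(−0.6021) = 0.5476; e^(−k₂τ) = e^(−0.3811) = 0.6831.
C_B = 0.722×4.75/(0.457−0.722) × (0.5476−0.6831) = (-12.94)×(-0.1354) = 1.753 mol·L⁻¹.
Y_B = C_B/C_{A0} = 1.753/4.75 = 0.369.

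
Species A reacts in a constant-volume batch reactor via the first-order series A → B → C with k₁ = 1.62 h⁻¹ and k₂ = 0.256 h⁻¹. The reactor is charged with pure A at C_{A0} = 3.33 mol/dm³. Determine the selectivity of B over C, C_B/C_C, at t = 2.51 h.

1.60

For first-order series with pure A initially, C_B(t) = k₁C_{A0}/(k₂−k₁)·(e^(−k₁t) − e^(−k₂t)).
e^(−k₁t) = e^(−1.62×2.51) = e^(−4.066) = 0.01714; e^(−k₂t) = e^(−0.6426) = 0.5259.
C_B = 1.62×3.33/(0.256−1.62) × (0.01714−0.5259) = (-3.955)×(-0.5088) = 2.012 mol/dm³.
C_A = C_{A0}e^(−k₁t) = 0.05708 mol/dm³, so C_C = C_{A0}−C_A−C_B = 1.261 mol/dm³; C_B/C_C = 1.60.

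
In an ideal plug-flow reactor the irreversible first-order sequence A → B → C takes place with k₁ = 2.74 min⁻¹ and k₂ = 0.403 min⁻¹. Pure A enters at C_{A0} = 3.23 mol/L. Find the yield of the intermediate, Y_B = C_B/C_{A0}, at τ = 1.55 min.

For first-order series with pure A initially, C_B(τ) = k₁C_{A0}/(k₂−k₁)·(e^(−k₁τ) − e^(−k₂τ)).
e^(−k₁τ) = e^(−2.74×1.55) = e^(−4.247) = 0.01431; e^(−k₂τ) = e^(−0.6247) = 0.5354.
C_B = 2.74×3.23/(0.403−2.74) × (0.01431−0.5354) = (-3.787)×(-0.5211) = 1.974 mol/L.
Y_B = C_B/C_{A0} = 1.974/3.23 = 0.611.

0.611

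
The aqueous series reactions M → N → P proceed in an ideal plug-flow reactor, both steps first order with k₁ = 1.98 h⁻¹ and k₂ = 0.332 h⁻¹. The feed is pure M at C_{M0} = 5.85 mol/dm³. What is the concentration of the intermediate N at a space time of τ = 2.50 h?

3.01 mol/dm³

The intermediate concentration in a first-order A→B→C sequence is C_N = k₁C_{M0}(e^(−k₁τ) − e^(−k₂τ))/(k₂−k₁).
e^(−k₁τ) = e^(−1.98×2.50) = e^(−4.950) = 0.007083; e^(−k₂τ) = e^(−0.8300) = 0.4360.
C_N = 1.98×5.85/(0.332−1.98) × (0.007083−0.4360) = (-7.029)×(-0.4290) = 3.015 mol/dm³.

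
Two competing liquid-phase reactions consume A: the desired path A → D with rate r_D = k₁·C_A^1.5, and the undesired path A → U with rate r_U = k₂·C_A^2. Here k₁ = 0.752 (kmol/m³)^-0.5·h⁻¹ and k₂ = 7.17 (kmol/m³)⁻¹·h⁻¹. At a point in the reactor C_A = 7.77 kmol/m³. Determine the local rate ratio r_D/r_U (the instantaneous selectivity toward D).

S_{D/U} = r_D/r_U = (k₁·C_A^1.5)/(k₂·C_A^2) = (k₁/k₂)·C_A^-0.5.
= (0.752×7.770^1.5) / (7.17×7.770^2) = 16.29/432.9 = 0.0376.
The undesired path is higher order in A, so low C_A (CSTR or dilute feed) favours D.

0.0376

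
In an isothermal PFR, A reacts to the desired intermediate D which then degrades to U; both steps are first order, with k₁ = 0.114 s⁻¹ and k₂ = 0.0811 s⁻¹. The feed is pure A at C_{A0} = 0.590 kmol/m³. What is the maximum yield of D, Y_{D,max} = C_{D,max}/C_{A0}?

0.432

Evaluating C_D at τ_opt = ln(k₂/k₁)/(k₂−k₁) gives C_{D,max}/C_{A0} = (k₁/k₂)^[k₂/(k₂−k₁)].
= (0.114/0.0811)^(0.0811/(0.0811−0.114)) = (1.406)^(-2.465) = 0.4320.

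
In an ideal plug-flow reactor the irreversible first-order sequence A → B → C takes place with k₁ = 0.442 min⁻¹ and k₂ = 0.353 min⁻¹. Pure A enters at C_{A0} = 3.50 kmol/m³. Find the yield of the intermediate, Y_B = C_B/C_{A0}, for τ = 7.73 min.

Solving the coupled first-order balances gives C_B(τ) = [k₁/(k₂−k₁)]·C_{A0}·(e^(−k₁τ) − e^(−k₂τ)).
e^(−k₁τ) = e^(−0.442×7.73) = e^(−3.417) = 0.03282; e^(−k₂τ) = e^(−2.729) = 0.06530.
C_B = 0.442×3.50/(0.353−0.442) × (0.03282−0.06530) = (-17.38)×(-0.03248) = 0.5646 kmol/m³.
Y_B = C_B/C_{A0} = 0.5646/3.50 = 0.161.

0.161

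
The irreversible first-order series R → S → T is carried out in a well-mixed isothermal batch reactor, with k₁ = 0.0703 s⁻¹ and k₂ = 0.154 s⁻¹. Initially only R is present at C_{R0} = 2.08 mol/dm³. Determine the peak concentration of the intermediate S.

0.491 mol/dm³

Evaluating C_S at t_opt = ln(k₂/k₁)/(k₂−k₁) gives C_{S,max}/C_{R0} = (k₁/k₂)^[k₂/(k₂−k₁)].
= (0.0703/0.154)^(0.154/(0.154−0.0703)) = (0.4565)^(1.840) = 0.2363.
C_{S,max} = 0.2363×2.08 = 0.491 mol/dm³.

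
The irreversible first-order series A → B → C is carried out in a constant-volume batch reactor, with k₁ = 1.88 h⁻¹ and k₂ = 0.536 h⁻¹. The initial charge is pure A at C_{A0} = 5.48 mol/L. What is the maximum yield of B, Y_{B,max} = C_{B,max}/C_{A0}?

At the optimum, C_{B,max}/C_{A0} = (k₁/k₂)^[k₂/(k₂−k₁)].
= (1.88/0.536)^(0.536/(0.536−1.88)) = (3.507)^(-0.3988) = 0.6062.

0.606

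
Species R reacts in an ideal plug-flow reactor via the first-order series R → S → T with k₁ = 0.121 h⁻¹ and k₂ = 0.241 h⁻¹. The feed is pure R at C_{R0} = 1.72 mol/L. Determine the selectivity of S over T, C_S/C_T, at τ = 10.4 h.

For first-order series with pure R initially, C_S(τ) = k₁C_{R0}/(k₂−k₁)·(e^(−k₁τ) − e^(−k₂τ)).
e^(−k₁τ) = e^(−0.121×10.4) = e^(−1.258) = 0.2841; e^(−k₂τ) = e^(−2.506) = 0.08156.
C_S = 0.121×1.72/(0.241−0.121) × (0.2841−0.08156) = 1.734×0.2025 = 0.3513 mol/L.
C_R = C_{R0}e^(−k₁τ) = 0.4887 mol/L, so C_T = C_{R0}−C_R−C_S = 0.8800 mol/L; C_S/C_T = 0.399.

0.399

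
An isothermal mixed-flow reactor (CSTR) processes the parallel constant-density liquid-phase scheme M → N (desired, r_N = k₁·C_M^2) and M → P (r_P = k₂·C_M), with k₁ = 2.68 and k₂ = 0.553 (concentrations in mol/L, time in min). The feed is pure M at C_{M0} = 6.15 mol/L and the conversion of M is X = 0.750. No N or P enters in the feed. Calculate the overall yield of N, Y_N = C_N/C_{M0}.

0.661

Exit C_M = C_{M0}(1−X) = 6.15×0.250 = 1.538 mol/L.
Rates in a CSTR are evaluated at the outlet concentration: r_N = 2.68×1.538^2 = 6.335, r_P = 0.553×1.538 = 0.8502.
Fraction of consumed M going to N: r_N/(r_N+r_P) = 0.8817.
C_N = 0.8817·C_{M0}·X = 0.8817×6.15×0.750 = 4.07 mol/L; Y_N = C_N/C_{M0} = 0.661.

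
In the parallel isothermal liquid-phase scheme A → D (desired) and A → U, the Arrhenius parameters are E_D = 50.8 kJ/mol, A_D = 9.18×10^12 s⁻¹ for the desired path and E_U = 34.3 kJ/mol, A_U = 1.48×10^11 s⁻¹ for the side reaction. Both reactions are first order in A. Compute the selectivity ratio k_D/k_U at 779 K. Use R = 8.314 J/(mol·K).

4.85

Since both paths have the same order in A, the concentration cancels and S_{D/U} = k_D/k_U = (A_D/A_U)·exp[(E_U−E_D)/(RT)].
(E_U−E_D)/(RT) = (34.3−50.8)×10³/(8.314×779) = -16500/6477 = -2.548.
k_D/k_U = (9.18×10^12/1.48×10^11)·exp(-2.548) = 62.03 × 0.07827 = 4.85.
Since E_D > E_U, raising the temperature improves selectivity toward D.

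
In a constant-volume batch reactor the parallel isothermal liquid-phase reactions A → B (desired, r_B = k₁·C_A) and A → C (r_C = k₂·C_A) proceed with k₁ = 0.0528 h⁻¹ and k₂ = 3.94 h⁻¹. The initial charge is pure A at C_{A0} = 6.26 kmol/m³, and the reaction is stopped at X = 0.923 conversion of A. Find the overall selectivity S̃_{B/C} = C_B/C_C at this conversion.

0.0134

C_A = C_{A0}(1−X) = 0.4820 kmol/m³.
Both paths are first order in A, so the instantaneous fraction to B is constant: dC_B/d(−C_A) = k₁/(k₁+k₂) = 0.01322.
C_B = 0.01322·(C_{A0}−C_A) = 0.01322×5.778 = 0.0764 kmol/m³.
C_C = (C_{A0}−C_A)−C_B = 5.702 kmol/m³; S̃_{B/C} = 0.07641/5.702 = 0.0134.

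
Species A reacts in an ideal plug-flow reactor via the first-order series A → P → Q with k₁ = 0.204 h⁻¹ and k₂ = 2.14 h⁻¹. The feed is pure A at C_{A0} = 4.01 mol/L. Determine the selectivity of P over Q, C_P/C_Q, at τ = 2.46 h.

0.191

The intermediate concentration in a first-order A→B→C sequence is C_P = k₁C_{A0}(e^(−k₁τ) − e^(−k₂τ))/(k₂−k₁).
e^(−k₁τ) = e^(−0.204×2.46) = e^(−0.5018) = 0.6054; e^(−k₂τ) = e^(−5.264) = 0.005172.
C_P = 0.204×4.01/(2.14−0.204) × (0.6054−0.005172) = 0.4225×0.6002 = 0.2536 mol/L.
C_A = C_{A0}e^(−k₁τ) = 2.428 mol/L, so C_Q = C_{A0}−C_A−C_P = 1.329 mol/L; C_P/C_Q = 0.191.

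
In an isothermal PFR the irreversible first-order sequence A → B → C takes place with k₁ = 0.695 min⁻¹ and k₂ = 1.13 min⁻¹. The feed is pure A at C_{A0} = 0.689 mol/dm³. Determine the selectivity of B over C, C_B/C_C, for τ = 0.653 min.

2.20

For first-order series with pure A initially, C_B(τ) = k₁C_{A0}/(k₂−k₁)·(e^(−k₁τ) − e^(−k₂τ)).
e^(−k₁τ) = e^(−0.695×0.653) = e^(−0.4538) = 0.6352; e^(−k₂τ) = e^(−0.7379) = 0.4781.
C_B = 0.695×0.689/(1.13−0.695) × (0.6352−0.4781) = 1.101×0.1571 = 0.1729 mol/dm³.
C_A = C_{A0}e^(−k₁τ) = 0.4376 mol/dm³, so C_C = C_{A0}−C_A−C_B = 0.07846 mol/dm³; C_B/C_C = 2.20.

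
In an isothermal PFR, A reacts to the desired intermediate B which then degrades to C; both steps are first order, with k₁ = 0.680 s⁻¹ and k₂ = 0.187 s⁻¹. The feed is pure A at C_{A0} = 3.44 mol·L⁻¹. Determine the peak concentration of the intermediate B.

2.11 mol·L⁻¹

At the optimum, C_{B,max}/C_{A0} = (k₁/k₂)^[k₂/(k₂−k₁)].
= (0.680/0.187)^(0.187/(0.187−0.680)) = (3.636)^(-0.3793) = 0.6128.
C_{B,max} = 0.6128×3.44 = 2.11 mol·L⁻¹.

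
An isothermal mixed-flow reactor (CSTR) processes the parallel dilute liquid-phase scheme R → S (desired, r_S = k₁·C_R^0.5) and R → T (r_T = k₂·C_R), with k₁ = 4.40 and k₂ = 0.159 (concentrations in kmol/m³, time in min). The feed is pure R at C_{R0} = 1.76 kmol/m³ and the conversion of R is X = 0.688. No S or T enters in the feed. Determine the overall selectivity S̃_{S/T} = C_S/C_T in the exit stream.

37.3

Exit C_R = C_{R0}(1−X) = 1.76×0.312 = 0.5491 kmol/m³.
In a CSTR the entire volume is at exit conditions, so r_S = 4.40×0.5491^0.5 = 3.261 and r_T = 0.159×0.5491 = 0.08731.
Overall selectivity = C_S/C_T = r_Sτ/(r_Tτ) = r_S/r_T = 37.3.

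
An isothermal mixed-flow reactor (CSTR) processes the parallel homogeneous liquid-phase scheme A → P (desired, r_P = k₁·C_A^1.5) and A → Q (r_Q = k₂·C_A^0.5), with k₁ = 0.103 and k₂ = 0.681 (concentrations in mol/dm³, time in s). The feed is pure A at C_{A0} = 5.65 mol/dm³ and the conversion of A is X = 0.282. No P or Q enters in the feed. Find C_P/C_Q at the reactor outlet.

0.614

Exit C_A = C_{A0}(1−X) = 5.65×0.718 = 4.057 mol/dm³.
Rates in a CSTR are evaluated at the outlet concentration: r_P = 0.103×4.057^1.5 = 0.8416, r_Q = 0.681×4.057^0.5 = 1.372.
Overall selectivity = C_P/C_Q = r_Pτ/(r_Qτ) = r_P/r_Q = 0.614.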